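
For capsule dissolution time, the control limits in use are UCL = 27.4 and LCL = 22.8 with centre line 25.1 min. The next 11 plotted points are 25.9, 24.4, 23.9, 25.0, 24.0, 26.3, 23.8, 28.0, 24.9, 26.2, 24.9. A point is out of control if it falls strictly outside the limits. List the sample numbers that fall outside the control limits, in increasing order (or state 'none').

8

Compare each point to [22.8, 27.4]: sample 8 = 28.0 > UCL.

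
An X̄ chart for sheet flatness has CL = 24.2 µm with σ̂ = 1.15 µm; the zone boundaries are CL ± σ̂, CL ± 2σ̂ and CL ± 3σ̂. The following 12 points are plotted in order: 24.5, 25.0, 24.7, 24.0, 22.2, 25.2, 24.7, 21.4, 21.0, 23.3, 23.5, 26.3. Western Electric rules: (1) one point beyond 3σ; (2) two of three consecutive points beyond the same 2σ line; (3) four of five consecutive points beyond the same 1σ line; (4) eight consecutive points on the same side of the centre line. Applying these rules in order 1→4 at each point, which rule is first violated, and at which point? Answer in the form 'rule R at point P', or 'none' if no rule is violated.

rule 2 at point 9

Zone of each point (C = within 1σ̂, B = 1σ̂–2σ̂, A = 2σ̂–3σ̂, * = beyond 3σ̂; sign = side of CL): 1:+C, 2:+C, 3:+C, 4:-C, 5:-B, 6:+C, 7:+C, 8:-A, 9:-A, 10:-C, 11:-C, 12:+B
Rule 2 (two of three consecutive points beyond the same 2σ limit) is satisfied at point 9.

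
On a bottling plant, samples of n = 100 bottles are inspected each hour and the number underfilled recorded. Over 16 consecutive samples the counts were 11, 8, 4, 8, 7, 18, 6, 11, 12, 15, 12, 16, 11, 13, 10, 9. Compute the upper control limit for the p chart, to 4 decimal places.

p̄ = Σdᵢ / (k·n) = 171 / (16 × 100) = 0.10687
UCL = p̄ + 3·√(p̄(1−p̄)/n) = 0.10687 + 3 × √(0.10687×0.89312/100) = 0.10687 + 3 × 0.03090 = 0.19956

0.1996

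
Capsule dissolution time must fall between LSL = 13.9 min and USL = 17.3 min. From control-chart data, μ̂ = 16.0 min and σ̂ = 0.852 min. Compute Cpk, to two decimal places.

Cpu = (USL − μ̂) / (3σ̂) = (17.3 − 16.0) / (3 × 0.852) = 0.5086; Cpl = (μ̂ − LSL) / (3σ̂) = (16.0 − 13.9) / (3 × 0.852) = 0.8216; Cpk = min(Cpu, Cpl) = 0.5086

0.51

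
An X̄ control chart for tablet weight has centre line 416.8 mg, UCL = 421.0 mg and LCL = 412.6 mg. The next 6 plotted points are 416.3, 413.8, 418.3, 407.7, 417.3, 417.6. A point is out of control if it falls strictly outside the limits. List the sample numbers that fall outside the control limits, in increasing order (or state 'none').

Compare each point to [412.6, 421.0]: sample 4 = 407.7 < LCL.

4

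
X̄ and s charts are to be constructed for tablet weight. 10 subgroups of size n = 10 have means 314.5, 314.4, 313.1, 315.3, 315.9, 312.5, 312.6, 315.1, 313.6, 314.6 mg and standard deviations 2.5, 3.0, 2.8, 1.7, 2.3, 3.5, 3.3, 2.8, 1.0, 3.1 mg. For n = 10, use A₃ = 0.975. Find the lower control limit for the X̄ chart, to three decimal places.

X̄̄ = (314.5 + 314.4 + 313.1 + 315.3 + 315.9 + 312.5 + 312.6 + 315.1 + 313.6 + 314.6) / 10 = 314.1600
s̄ = (2.5 + 3.0 + 2.8 + 1.7 + 2.3 + 3.5 + 3.3 + 2.8 + 1.0 + 3.1) / 10 = 2.6000
LCL = X̄̄ − A₃·s̄ = 314.1600 − 0.975 × 2.6000 = 311.6250

311.625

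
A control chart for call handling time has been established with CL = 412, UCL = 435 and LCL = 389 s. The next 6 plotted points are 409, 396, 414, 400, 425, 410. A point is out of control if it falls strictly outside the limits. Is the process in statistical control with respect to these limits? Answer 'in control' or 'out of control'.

in control

All 6 points lie within [389, 435].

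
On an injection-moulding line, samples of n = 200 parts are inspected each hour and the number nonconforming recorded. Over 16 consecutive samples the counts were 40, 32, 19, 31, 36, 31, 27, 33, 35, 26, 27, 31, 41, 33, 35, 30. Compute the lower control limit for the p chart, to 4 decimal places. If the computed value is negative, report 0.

p̄ = Σdᵢ / (k·n) = 507 / (16 × 200) = 0.15844
LCL = p̄ − 3·√(p̄(1−p̄)/n) = 0.15844 − 3 × 0.02582 = 0.08098

0.0810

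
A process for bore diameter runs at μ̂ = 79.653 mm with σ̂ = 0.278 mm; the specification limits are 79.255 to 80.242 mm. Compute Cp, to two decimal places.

Cp = (USL − LSL) / (6σ̂) = (80.242 − 79.255) / (6 × 0.278) = 0.9870 / 1.6680 = 0.5917

0.59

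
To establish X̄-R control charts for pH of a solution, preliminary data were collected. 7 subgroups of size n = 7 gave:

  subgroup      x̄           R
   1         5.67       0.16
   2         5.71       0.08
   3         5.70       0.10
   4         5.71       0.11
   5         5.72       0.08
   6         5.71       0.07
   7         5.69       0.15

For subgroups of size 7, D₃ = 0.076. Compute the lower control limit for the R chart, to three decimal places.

R̄ = (0.16 + 0.08 + 0.10 + 0.11 + 0.08 + 0.07 + 0.15) / 7 = 0.7500 / 7 = 0.1071
LCL_R = D₃·R̄ = 0.076 × 0.1071 = 0.0081

0.008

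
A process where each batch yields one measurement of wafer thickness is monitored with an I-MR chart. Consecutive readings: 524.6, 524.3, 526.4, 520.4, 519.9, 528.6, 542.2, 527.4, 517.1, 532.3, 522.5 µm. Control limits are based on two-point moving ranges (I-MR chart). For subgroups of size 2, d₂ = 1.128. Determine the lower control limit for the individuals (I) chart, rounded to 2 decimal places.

504.35

X̄ = (524.6 + 524.3 + 526.4 + 520.4 + 519.9 + 528.6 + 542.2 + 527.4 + 517.1 + 532.3 + 522.5) / 11 = 525.9727
Moving ranges: 0.3, 2.1, 6.0, 0.5, 8.7, 13.6, 14.8, 10.3, 15.2, 9.8; M̄R̄ = 81.3000 / 10 = 8.1300
LCL = X̄ − 3·M̄R̄/d₂ = 525.9727 − 3 × 8.1300 / 1.128 = 504.3504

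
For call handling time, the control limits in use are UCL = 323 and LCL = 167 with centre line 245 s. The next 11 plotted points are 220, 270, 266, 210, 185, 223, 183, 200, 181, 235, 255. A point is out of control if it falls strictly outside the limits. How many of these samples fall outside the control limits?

All 11 points lie within [167, 323].

0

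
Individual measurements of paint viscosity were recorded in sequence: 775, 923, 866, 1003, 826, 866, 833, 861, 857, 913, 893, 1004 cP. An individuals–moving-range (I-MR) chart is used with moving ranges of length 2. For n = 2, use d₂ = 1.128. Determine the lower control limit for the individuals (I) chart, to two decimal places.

688.92

X̄ = (775 + 923 + 866 + 1003 + 826 + 866 + 833 + 861 + 857 + 913 + 893 + 1004) / 12 = 885.0000
Moving ranges: 148, 57, 137, 177, 40, 33, 28, 4, 56, 20, 111; M̄R̄ = 811.0000 / 11 = 73.7273
LCL = X̄ − 3·M̄R̄/d₂ = 885.0000 − 3 × 73.7273 / 1.128 = 688.9168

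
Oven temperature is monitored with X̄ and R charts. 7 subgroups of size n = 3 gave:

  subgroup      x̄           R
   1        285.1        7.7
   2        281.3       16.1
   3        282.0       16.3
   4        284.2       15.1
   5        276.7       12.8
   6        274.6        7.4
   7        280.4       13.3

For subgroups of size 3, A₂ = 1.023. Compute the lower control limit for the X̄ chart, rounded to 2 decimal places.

X̄̄ = (285.1 + 281.3 + 282.0 + 284.2 + 276.7 + 274.6 + 280.4) / 7 = 1964.3000 / 7 = 280.6143
R̄ = (7.7 + 16.1 + 16.3 + 15.1 + 12.8 + 7.4 + 13.3) / 7 = 88.7000 / 7 = 12.6714
LCL = X̄̄ − A₂·R̄ = 280.6143 − 1.023 × 12.6714 = 267.6514

267.65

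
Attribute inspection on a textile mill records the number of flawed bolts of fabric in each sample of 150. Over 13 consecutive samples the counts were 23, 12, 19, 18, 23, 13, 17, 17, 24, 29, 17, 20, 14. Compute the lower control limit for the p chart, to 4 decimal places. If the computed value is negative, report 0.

0.0448

p̄ = Σdᵢ / (k·n) = 246 / (13 × 150) = 0.12615
LCL = p̄ − 3·√(p̄(1−p̄)/n) = 0.12615 − 3 × 0.02711 = 0.04483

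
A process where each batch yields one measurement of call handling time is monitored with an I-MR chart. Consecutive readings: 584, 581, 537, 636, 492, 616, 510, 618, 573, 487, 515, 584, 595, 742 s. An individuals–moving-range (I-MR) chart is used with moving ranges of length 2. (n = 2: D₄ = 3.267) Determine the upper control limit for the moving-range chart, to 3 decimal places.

Moving ranges: 3, 44, 99, 144, 124, 106, 108, 45, 86, 28, 69, 11, 147; M̄R̄ = 1014.0000 / 13 = 78.0000
UCL_MR = D₄·M̄R̄ = 3.267 × 78.0000 = 254.8260

254.826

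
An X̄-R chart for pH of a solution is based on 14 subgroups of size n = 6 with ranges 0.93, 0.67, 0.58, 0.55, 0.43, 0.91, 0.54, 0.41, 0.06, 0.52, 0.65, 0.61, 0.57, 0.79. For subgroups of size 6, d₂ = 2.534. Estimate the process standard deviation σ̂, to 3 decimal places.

0.232

R̄ = (0.93 + 0.67 + 0.58 + 0.55 + 0.43 + 0.91 + 0.54 + 0.41 + 0.06 + 0.52 + 0.65 + 0.61 + 0.57 + 0.79) / 14 = 0.5871
σ̂ = R̄ / d₂ = 0.5871 / 2.534 = 0.2317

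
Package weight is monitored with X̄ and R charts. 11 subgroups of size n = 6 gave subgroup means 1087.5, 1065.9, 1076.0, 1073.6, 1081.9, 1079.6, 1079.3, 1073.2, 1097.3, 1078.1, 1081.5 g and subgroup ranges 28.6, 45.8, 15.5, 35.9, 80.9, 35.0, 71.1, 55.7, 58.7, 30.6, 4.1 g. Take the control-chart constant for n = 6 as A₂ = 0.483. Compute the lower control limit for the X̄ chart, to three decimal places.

1059.164

X̄̄ = (1087.5 + 1065.9 + 1076.0 + 1073.6 + 1081.9 + 1079.6 + 1079.3 + 1073.2 + 1097.3 + 1078.1 + 1081.5) / 11 = 11873.9000 / 11 = 1079.4455
R̄ = (28.6 + 45.8 + 15.5 + 35.9 + 80.9 + 35.0 + 71.1 + 55.7 + 58.7 + 30.6 + 4.1) / 11 = 461.9000 / 11 = 41.9909
LCL = X̄̄ − A₂·R̄ = 1079.4455 − 0.483 × 41.9909 = 1059.1638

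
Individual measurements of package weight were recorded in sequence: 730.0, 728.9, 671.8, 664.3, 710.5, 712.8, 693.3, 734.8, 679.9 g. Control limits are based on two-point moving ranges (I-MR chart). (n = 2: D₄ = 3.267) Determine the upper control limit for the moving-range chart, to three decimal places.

Moving ranges: 1.1, 57.1, 7.5, 46.2, 2.3, 19.5, 41.5, 54.9; M̄R̄ = 230.1000 / 8 = 28.7625
UCL_MR = D₄·M̄R̄ = 3.267 × 28.7625 = 93.9671

93.967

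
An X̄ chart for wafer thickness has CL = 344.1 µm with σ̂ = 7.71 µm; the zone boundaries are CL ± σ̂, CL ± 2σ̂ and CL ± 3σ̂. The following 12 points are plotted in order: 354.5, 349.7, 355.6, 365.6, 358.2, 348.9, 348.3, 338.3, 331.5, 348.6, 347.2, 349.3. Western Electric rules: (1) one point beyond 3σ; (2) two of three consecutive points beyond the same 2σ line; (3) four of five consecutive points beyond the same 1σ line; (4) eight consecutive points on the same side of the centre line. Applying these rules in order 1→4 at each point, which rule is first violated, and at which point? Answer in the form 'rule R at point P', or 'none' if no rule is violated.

Zone of each point (C = within 1σ̂, B = 1σ̂–2σ̂, A = 2σ̂–3σ̂, * = beyond 3σ̂; sign = side of CL): 1:+B, 2:+C, 3:+B, 4:+A, 5:+B, 6:+C, 7:+C, 8:-C, 9:-B, 10:+C, 11:+C, 12:+C
Rule 3 (four of five consecutive points beyond the same 1σ limit) is satisfied at point 5.

rule 3 at point 5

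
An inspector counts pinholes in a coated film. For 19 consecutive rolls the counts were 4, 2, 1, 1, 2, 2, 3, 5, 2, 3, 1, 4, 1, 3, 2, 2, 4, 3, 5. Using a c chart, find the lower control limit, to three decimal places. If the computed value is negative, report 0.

c̄ = (4 + 2 + 1 + 1 + 2 + 2 + 3 + 5 + 2 + 3 + 1 + 4 + 1 + 3 + 2 + 2 + 4 + 3 + 5) / 19 = 50 / 19 = 2.6316
LCL = c̄ − 3√c̄ = 2.6316 − 3 × 1.6222 = -2.2351 → 0 (cannot be negative)

0.000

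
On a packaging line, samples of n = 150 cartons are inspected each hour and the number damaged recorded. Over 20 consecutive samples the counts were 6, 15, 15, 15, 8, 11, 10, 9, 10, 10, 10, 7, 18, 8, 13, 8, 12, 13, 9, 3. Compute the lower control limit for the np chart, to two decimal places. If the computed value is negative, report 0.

1.13

p̄ = Σdᵢ / (k·n) = 210 / (20 × 150) = 0.07000
LCL = np̄ − 3·√(np̄(1−p̄)) = 10.5000 − 3 × 3.1249 = 1.1253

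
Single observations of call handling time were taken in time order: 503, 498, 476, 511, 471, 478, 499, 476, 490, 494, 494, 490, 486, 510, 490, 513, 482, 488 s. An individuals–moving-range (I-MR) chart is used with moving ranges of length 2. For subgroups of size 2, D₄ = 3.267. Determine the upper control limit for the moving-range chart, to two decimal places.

54.39

Moving ranges: 5, 22, 35, 40, 7, 21, 23, 14, 4, 0, 4, 4, 24, 20, 23, 31, 6; M̄R̄ = 283.0000 / 17 = 16.6471
UCL_MR = D₄·M̄R̄ = 3.267 × 16.6471 = 54.3859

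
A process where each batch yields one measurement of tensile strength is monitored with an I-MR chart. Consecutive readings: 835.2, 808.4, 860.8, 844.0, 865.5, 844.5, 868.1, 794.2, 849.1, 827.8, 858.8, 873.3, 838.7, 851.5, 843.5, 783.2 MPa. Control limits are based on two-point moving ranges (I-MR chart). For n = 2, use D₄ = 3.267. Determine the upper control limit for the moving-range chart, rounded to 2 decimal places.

103.11

Moving ranges: 26.8, 52.4, 16.8, 21.5, 21.0, 23.6, 73.9, 54.9, 21.3, 31.0, 14.5, 34.6, 12.8, 8.0, 60.3; M̄R̄ = 473.4000 / 15 = 31.5600
UCL_MR = D₄·M̄R̄ = 3.267 × 31.5600 = 103.1065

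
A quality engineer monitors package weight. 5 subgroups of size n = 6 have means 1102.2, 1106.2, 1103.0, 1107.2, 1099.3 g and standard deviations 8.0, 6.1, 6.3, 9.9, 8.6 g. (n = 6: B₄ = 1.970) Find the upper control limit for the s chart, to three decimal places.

15.327

s̄ = (8.0 + 6.1 + 6.3 + 9.9 + 8.6) / 5 = 7.7800
UCL_s = B₄·s̄ = 1.970 × 7.7800 = 15.3266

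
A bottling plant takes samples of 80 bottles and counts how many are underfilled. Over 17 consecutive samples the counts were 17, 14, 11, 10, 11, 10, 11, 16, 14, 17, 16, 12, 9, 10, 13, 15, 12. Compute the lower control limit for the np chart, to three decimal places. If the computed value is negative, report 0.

p̄ = Σdᵢ / (k·n) = 218 / (17 × 80) = 0.16029
LCL = np̄ − 3·√(np̄(1−p̄)) = 12.8235 − 3 × 3.2815 = 2.9791

2.979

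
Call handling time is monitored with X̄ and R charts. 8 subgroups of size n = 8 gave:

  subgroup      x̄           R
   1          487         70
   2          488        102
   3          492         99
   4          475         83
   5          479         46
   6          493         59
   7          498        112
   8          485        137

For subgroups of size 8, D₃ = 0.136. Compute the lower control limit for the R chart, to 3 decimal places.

12.036

R̄ = (70 + 102 + 99 + 83 + 46 + 59 + 112 + 137) / 8 = 708.0000 / 8 = 88.5000
LCL_R = D₃·R̄ = 0.136 × 88.5000 = 12.0360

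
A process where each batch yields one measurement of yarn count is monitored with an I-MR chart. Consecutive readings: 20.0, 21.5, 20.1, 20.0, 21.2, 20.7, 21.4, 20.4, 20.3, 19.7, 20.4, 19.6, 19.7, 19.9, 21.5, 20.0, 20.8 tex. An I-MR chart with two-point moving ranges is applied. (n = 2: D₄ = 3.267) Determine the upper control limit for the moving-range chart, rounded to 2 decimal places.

2.61

Moving ranges: 1.5, 1.4, 0.1, 1.2, 0.5, 0.7, 1.0, 0.1, 0.6, 0.7, 0.8, 0.1, 0.2, 1.6, 1.5, 0.8; M̄R̄ = 12.8000 / 16 = 0.8000
UCL_MR = D₄·M̄R̄ = 3.267 × 0.8000 = 2.6136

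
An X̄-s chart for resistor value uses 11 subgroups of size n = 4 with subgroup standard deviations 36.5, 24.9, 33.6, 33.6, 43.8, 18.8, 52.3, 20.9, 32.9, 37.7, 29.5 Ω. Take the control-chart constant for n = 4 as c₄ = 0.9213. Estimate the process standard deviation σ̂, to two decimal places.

s̄ = (36.5 + 24.9 + 33.6 + 33.6 + 43.8 + 18.8 + 52.3 + 20.9 + 32.9 + 37.7 + 29.5) / 11 = 33.1364
σ̂ = s̄ / c₄ = 33.1364 / 0.9213 = 35.9670

35.97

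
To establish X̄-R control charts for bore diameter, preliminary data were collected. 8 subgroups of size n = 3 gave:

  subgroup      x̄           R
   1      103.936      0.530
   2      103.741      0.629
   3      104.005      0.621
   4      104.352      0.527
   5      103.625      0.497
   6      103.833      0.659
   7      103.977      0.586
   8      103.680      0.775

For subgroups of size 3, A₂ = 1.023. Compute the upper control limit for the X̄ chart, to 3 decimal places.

X̄̄ = (103.936 + 103.741 + 104.005 + 104.352 + 103.625 + 103.833 + 103.977 + 103.680) / 8 = 831.1490 / 8 = 103.8936
R̄ = (0.530 + 0.629 + 0.621 + 0.527 + 0.497 + 0.659 + 0.586 + 0.775) / 8 = 4.8240 / 8 = 0.6030
UCL = X̄̄ + A₂·R̄ = 103.8936 + 1.023 × 0.6030 = 104.5105

104.510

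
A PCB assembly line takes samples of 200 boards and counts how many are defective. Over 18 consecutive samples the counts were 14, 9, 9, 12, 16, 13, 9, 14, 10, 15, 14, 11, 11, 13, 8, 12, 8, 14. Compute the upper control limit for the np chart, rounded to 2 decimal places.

21.77

p̄ = Σdᵢ / (k·n) = 212 / (18 × 200) = 0.05889
UCL = np̄ + 3·√(np̄(1−p̄)) = 11.7778 + 3 × √(11.7778×0.94111) = 11.7778 + 3 × 3.3293 = 21.7657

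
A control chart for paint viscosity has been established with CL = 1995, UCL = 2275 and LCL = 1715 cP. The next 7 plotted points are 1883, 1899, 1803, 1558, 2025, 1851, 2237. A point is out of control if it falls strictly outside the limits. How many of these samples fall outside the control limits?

1

Compare each point to [1715, 2275]: sample 4 = 1558 < LCL.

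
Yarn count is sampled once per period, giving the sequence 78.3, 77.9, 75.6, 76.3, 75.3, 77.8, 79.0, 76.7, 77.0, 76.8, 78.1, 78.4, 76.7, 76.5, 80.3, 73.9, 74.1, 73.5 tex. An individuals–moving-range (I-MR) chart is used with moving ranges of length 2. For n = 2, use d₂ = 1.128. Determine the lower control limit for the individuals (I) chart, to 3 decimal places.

X̄ = (78.3 + 77.9 + 75.6 + 76.3 + 75.3 + 77.8 + 79.0 + 76.7 + 77.0 + 76.8 + 78.1 + 78.4 + 76.7 + 76.5 + 80.3 + 73.9 + 74.1 + 73.5) / 18 = 76.7889
Moving ranges: 0.4, 2.3, 0.7, 1.0, 2.5, 1.2, 2.3, 0.3, 0.2, 1.3, 0.3, 1.7, 0.2, 3.8, 6.4, 0.2, 0.6; M̄R̄ = 25.4000 / 17 = 1.4941
LCL = X̄ − 3·M̄R̄/d₂ = 76.7889 − 3 × 1.4941 / 1.128 = 72.8152

72.815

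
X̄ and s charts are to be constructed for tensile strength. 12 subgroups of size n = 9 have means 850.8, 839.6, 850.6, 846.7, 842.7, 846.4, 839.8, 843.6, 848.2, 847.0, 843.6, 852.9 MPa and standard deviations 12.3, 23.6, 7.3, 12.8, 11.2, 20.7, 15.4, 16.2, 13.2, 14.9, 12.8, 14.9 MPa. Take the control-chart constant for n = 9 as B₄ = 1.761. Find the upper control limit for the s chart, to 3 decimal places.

25.725

s̄ = (12.3 + 23.6 + 7.3 + 12.8 + 11.2 + 20.7 + 15.4 + 16.2 + 13.2 + 14.9 + 12.8 + 14.9) / 12 = 14.6083
UCL_s = B₄·s̄ = 1.761 × 14.6083 = 25.7253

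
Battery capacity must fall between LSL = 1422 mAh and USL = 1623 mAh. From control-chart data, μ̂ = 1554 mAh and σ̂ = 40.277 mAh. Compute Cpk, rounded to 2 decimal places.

Cpu = (USL − μ̂) / (3σ̂) = (1623 − 1554) / (3 × 40.277) = 0.5710; Cpl = (μ̂ − LSL) / (3σ̂) = (1554 − 1422) / (3 × 40.277) = 1.0924; Cpk = min(Cpu, Cpl) = 0.5710

0.57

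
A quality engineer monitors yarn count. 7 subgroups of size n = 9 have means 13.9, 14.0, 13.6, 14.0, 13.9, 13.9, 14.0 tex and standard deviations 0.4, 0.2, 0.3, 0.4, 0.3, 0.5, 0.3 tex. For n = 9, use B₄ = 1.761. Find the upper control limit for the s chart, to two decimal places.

0.60

s̄ = (0.4 + 0.2 + 0.3 + 0.4 + 0.3 + 0.5 + 0.3) / 7 = 0.3429
UCL_s = B₄·s̄ = 1.761 × 0.3429 = 0.6038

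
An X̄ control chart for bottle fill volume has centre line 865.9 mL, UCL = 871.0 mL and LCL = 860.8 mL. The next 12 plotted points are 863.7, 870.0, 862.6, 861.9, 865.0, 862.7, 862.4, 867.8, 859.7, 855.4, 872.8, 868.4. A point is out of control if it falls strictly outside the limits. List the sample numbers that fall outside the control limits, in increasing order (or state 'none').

9, 10, 11

Compare each point to [860.8, 871.0]: sample 9 = 859.7 < LCL; sample 10 = 855.4 < LCL; sample 11 = 872.8 > UCL.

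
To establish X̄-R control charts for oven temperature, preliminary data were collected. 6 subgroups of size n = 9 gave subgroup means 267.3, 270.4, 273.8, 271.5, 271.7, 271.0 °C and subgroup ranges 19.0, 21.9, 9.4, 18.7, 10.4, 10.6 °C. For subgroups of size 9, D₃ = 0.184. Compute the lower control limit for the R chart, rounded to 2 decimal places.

R̄ = (19.0 + 21.9 + 9.4 + 18.7 + 10.4 + 10.6) / 6 = 90.0000 / 6 = 15.0000
LCL_R = D₃·R̄ = 0.184 × 15.0000 = 2.7600

2.76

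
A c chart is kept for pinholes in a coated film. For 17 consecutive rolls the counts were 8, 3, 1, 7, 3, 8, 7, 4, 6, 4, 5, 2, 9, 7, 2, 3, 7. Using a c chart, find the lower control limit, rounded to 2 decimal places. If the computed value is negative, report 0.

c̄ = (8 + 3 + 1 + 7 + 3 + 8 + 7 + 4 + 6 + 4 + 5 + 2 + 9 + 7 + 2 + 3 + 7) / 17 = 86 / 17 = 5.0588
LCL = c̄ − 3√c̄ = 5.0588 − 3 × 2.2492 = -1.6887 → 0 (cannot be negative)

0.00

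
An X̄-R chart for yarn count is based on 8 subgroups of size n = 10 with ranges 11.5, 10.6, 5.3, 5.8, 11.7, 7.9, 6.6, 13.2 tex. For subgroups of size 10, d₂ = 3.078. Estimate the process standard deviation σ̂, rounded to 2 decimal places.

2.95

R̄ = (11.5 + 10.6 + 5.3 + 5.8 + 11.7 + 7.9 + 6.6 + 13.2) / 8 = 9.0750
σ̂ = R̄ / d₂ = 9.0750 / 3.078 = 2.9483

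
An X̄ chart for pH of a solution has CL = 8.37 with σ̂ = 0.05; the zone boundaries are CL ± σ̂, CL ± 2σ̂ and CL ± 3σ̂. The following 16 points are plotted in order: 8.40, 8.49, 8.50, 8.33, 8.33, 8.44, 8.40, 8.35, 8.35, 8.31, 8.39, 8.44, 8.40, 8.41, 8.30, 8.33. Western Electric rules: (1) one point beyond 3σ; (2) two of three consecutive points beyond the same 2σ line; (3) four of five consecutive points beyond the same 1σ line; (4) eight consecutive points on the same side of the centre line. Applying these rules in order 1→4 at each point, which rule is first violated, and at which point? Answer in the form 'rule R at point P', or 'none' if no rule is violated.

Zone of each point (C = within 1σ̂, B = 1σ̂–2σ̂, A = 2σ̂–3σ̂, * = beyond 3σ̂; sign = side of CL): 1:+C, 2:+A, 3:+A, 4:-C, 5:-C, 6:+B, 7:+C, 8:-C, 9:-C, 10:-B, 11:+C, 12:+B, 13:+C, 14:+C, 15:-B, 16:-C
Rule 2 (two of three consecutive points beyond the same 2σ limit) is satisfied at point 3.

rule 2 at point 3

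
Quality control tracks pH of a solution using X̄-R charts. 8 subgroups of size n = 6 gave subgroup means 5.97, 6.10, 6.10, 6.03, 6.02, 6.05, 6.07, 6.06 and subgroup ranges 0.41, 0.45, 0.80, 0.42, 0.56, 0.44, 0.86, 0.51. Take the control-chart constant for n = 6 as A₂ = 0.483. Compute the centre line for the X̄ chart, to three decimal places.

6.050

X̄̄ = (5.97 + 6.10 + 6.10 + 6.03 + 6.02 + 6.05 + 6.07 + 6.06) / 8 = 48.4000 / 8 = 6.0500
CL = X̄̄ = 6.0500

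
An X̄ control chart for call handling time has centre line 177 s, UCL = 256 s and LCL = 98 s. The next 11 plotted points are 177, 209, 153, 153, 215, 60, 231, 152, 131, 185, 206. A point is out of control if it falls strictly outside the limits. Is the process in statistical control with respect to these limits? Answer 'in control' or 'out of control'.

out of control

Compare each point to [98, 256]: sample 6 = 60 < LCL.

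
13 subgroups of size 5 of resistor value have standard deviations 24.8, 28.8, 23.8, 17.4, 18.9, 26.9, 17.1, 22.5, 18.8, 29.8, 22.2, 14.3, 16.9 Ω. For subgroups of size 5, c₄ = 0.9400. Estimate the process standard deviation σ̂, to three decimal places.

23.093

s̄ = (24.8 + 28.8 + 23.8 + 17.4 + 18.9 + 26.9 + 17.1 + 22.5 + 18.8 + 29.8 + 22.2 + 14.3 + 16.9) / 13 = 21.7077
σ̂ = s̄ / c₄ = 21.7077 / 0.9400 = 23.0933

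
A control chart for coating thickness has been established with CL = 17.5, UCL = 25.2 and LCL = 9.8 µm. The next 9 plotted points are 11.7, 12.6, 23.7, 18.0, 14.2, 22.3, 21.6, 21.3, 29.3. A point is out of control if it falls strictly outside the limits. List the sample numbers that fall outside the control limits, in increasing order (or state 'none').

9

Compare each point to [9.8, 25.2]: sample 9 = 29.3 > UCL.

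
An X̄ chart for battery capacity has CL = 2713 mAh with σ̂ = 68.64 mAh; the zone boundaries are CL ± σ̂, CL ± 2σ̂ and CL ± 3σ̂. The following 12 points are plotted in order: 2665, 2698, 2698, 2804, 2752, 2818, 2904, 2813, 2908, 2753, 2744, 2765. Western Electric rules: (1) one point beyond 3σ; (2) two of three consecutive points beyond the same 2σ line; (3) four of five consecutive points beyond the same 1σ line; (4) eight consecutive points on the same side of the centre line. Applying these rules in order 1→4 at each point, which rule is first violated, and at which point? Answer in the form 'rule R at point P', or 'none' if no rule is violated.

Zone of each point (C = within 1σ̂, B = 1σ̂–2σ̂, A = 2σ̂–3σ̂, * = beyond 3σ̂; sign = side of CL): 1:-C, 2:-C, 3:-C, 4:+B, 5:+C, 6:+B, 7:+A, 8:+B, 9:+A, 10:+C, 11:+C, 12:+C
Rule 3 (four of five consecutive points beyond the same 1σ limit) is satisfied at point 8.

rule 3 at point 8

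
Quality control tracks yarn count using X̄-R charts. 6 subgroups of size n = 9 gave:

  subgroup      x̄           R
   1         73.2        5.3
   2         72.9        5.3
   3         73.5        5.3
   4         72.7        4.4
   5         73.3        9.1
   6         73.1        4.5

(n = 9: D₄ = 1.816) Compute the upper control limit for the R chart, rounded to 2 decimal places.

10.26

R̄ = (5.3 + 5.3 + 5.3 + 4.4 + 9.1 + 4.5) / 6 = 33.9000 / 6 = 5.6500
UCL_R = D₄·R̄ = 1.816 × 5.6500 = 10.2604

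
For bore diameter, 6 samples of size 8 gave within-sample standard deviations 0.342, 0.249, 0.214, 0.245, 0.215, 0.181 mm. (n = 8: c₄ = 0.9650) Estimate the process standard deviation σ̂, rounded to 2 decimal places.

s̄ = (0.342 + 0.249 + 0.214 + 0.245 + 0.215 + 0.181) / 6 = 0.2410
σ̂ = s̄ / c₄ = 0.2410 / 0.9650 = 0.2497

0.25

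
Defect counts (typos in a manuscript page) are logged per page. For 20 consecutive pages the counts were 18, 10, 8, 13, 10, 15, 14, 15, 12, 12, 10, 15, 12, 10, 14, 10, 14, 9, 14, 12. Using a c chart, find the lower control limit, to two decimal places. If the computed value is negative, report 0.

1.81

c̄ = (18 + 10 + 8 + 13 + 10 + 15 + 14 + 15 + 12 + 12 + 10 + 15 + 12 + 10 + 14 + 10 + 14 + 9 + 14 + 12) / 20 = 247 / 20 = 12.3500
LCL = c̄ − 3√c̄ = 12.3500 − 3 × 3.5143 = 1.8072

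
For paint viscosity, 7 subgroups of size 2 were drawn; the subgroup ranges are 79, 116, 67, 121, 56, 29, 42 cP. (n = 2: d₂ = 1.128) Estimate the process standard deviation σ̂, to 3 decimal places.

R̄ = (79 + 116 + 67 + 121 + 56 + 29 + 42) / 7 = 72.8571
σ̂ = R̄ / d₂ = 72.8571 / 1.128 = 64.5897

64.590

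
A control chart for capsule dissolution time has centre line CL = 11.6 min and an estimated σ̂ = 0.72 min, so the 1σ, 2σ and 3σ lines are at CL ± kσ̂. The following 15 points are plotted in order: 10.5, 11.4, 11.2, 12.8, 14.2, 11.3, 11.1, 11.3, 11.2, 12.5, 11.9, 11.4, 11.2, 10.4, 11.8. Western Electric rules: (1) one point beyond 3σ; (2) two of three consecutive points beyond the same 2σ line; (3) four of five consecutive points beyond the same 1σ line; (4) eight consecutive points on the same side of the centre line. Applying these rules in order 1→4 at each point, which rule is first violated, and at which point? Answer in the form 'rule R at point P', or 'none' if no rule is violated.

rule 1 at point 5

Zone of each point (C = within 1σ̂, B = 1σ̂–2σ̂, A = 2σ̂–3σ̂, * = beyond 3σ̂; sign = side of CL): 1:-B, 2:-C, 3:-C, 4:+B, 5:+*, 6:-C, 7:-C, 8:-C, 9:-C, 10:+B, 11:+C, 12:-C, 13:-C, 14:-B, 15:+C
Rule 1 (one point beyond the 3σ limits) is satisfied at point 5.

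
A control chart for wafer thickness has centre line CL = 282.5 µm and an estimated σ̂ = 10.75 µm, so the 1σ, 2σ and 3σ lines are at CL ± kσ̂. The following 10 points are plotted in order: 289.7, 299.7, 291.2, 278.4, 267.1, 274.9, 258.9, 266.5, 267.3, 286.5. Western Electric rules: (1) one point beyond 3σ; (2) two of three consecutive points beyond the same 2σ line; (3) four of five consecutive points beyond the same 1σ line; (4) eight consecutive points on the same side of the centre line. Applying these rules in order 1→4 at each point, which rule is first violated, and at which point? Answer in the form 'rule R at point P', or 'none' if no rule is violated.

Zone of each point (C = within 1σ̂, B = 1σ̂–2σ̂, A = 2σ̂–3σ̂, * = beyond 3σ̂; sign = side of CL): 1:+C, 2:+B, 3:+C, 4:-C, 5:-B, 6:-C, 7:-A, 8:-B, 9:-B, 10:+C
Rule 3 (four of five consecutive points beyond the same 1σ limit) is satisfied at point 9.

rule 3 at point 9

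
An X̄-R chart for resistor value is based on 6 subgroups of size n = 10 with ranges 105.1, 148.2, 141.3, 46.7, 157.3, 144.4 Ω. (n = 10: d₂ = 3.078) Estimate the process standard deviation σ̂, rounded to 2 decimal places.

40.23

R̄ = (105.1 + 148.2 + 141.3 + 46.7 + 157.3 + 144.4) / 6 = 123.8333
σ̂ = R̄ / d₂ = 123.8333 / 3.078 = 40.2318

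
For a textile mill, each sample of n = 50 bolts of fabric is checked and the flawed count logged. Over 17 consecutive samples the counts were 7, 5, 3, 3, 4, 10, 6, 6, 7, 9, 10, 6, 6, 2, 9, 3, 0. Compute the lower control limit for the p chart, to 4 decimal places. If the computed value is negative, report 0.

p̄ = Σdᵢ / (k·n) = 96 / (17 × 50) = 0.11294
LCL = p̄ − 3·√(p̄(1−p̄)/n) = 0.11294 − 3 × 0.04476 = -0.02135 → 0 (negative, so LCL = 0)

0.0000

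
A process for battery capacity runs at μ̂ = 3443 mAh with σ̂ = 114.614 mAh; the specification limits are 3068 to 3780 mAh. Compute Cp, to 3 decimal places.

Cp = (USL − LSL) / (6σ̂) = (3780 − 3068) / (6 × 114.614) = 712.0000 / 687.6840 = 1.0354

1.035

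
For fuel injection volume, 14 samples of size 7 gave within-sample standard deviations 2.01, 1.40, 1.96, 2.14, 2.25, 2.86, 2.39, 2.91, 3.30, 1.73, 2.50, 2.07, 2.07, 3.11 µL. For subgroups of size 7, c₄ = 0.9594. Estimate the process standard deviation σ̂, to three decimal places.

2.435

s̄ = (2.01 + 1.40 + 1.96 + 2.14 + 2.25 + 2.86 + 2.39 + 2.91 + 3.30 + 1.73 + 2.50 + 2.07 + 2.07 + 3.11) / 14 = 2.3357
σ̂ = s̄ / c₄ = 2.3357 / 0.9594 = 2.4346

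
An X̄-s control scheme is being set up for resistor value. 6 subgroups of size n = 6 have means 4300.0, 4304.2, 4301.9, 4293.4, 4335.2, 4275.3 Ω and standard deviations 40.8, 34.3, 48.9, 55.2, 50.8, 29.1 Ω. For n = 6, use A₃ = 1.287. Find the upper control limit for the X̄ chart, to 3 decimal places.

4357.244

X̄̄ = (4300.0 + 4304.2 + 4301.9 + 4293.4 + 4335.2 + 4275.3) / 6 = 4301.6667
s̄ = (40.8 + 34.3 + 48.9 + 55.2 + 50.8 + 29.1) / 6 = 43.1833
UCL = X̄̄ + A₃·s̄ = 4301.6667 + 1.287 × 43.1833 = 4357.2436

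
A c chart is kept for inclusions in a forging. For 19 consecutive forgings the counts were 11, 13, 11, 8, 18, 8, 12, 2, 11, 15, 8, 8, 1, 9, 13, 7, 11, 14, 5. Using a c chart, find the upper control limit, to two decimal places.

19.10

c̄ = (11 + 13 + 11 + 8 + 18 + 8 + 12 + 2 + 11 + 15 + 8 + 8 + 1 + 9 + 13 + 7 + 11 + 14 + 5) / 19 = 185 / 19 = 9.7368
UCL = c̄ + 3√c̄ = 9.7368 + 3 × √9.7368 = 9.7368 + 3 × 3.1204 = 19.0980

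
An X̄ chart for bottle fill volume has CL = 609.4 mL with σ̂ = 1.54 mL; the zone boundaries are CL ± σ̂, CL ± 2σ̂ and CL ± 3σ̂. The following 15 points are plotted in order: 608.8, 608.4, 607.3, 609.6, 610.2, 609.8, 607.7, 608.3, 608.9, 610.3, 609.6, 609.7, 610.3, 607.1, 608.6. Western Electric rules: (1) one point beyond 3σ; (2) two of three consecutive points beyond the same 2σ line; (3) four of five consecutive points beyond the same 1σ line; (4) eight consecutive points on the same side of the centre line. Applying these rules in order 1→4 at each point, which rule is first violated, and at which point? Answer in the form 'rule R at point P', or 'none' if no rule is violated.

none

Zone of each point (C = within 1σ̂, B = 1σ̂–2σ̂, A = 2σ̂–3σ̂, * = beyond 3σ̂; sign = side of CL): 1:-C, 2:-C, 3:-B, 4:+C, 5:+C, 6:+C, 7:-B, 8:-C, 9:-C, 10:+C, 11:+C, 12:+C, 13:+C, 14:-B, 15:-C
No rule fires across all 15 points.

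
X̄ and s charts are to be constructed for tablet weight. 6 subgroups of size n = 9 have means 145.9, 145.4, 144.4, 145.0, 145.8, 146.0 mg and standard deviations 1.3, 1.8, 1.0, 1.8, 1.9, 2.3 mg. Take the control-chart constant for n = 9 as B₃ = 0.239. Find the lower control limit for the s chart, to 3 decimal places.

0.402

s̄ = (1.3 + 1.8 + 1.0 + 1.8 + 1.9 + 2.3) / 6 = 1.6833
LCL_s = B₃·s̄ = 0.239 × 1.6833 = 0.4023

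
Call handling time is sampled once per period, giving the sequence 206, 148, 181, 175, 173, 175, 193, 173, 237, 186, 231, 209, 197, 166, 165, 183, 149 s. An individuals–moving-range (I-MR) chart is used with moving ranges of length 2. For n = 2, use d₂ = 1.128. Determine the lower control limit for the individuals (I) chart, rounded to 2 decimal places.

115.80

X̄ = (206 + 148 + 181 + 175 + 173 + 175 + 193 + 173 + 237 + 186 + 231 + 209 + 197 + 166 + 165 + 183 + 149) / 17 = 185.1176
Moving ranges: 58, 33, 6, 2, 2, 18, 20, 64, 51, 45, 22, 12, 31, 1, 18, 34; M̄R̄ = 417.0000 / 16 = 26.0625
LCL = X̄ − 3·M̄R̄/d₂ = 185.1176 − 3 × 26.0625 / 1.128 = 115.8025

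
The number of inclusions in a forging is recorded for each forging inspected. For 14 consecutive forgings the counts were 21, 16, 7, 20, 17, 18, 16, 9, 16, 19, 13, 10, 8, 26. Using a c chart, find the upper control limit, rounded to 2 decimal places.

27.21

c̄ = (21 + 16 + 7 + 20 + 17 + 18 + 16 + 9 + 16 + 19 + 13 + 10 + 8 + 26) / 14 = 216 / 14 = 15.4286
UCL = c̄ + 3√c̄ = 15.4286 + 3 × √15.4286 = 15.4286 + 3 × 3.9279 = 27.2123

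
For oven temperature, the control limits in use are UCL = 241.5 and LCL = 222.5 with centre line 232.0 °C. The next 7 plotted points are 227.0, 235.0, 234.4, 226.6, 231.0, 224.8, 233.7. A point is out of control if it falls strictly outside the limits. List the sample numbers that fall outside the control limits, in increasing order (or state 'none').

All 7 points lie within [222.5, 241.5].

none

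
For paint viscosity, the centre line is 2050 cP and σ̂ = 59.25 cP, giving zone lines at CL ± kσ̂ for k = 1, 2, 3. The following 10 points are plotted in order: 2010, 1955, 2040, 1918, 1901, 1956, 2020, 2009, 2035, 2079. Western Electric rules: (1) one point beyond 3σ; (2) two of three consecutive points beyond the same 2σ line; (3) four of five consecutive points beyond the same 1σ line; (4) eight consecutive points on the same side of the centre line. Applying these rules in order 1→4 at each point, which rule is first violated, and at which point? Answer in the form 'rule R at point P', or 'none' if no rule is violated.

Zone of each point (C = within 1σ̂, B = 1σ̂–2σ̂, A = 2σ̂–3σ̂, * = beyond 3σ̂; sign = side of CL): 1:-C, 2:-B, 3:-C, 4:-A, 5:-A, 6:-B, 7:-C, 8:-C, 9:-C, 10:+C
Rule 2 (two of three consecutive points beyond the same 2σ limit) is satisfied at point 5.

rule 2 at point 5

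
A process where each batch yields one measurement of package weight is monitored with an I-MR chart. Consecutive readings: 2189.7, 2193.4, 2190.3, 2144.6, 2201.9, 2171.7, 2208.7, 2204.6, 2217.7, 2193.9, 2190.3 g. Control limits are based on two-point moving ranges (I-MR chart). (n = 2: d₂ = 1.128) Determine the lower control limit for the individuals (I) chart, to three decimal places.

2132.591

X̄ = (2189.7 + 2193.4 + 2190.3 + 2144.6 + 2201.9 + 2171.7 + 2208.7 + 2204.6 + 2217.7 + 2193.9 + 2190.3) / 11 = 2191.5273
Moving ranges: 3.7, 3.1, 45.7, 57.3, 30.2, 37.0, 4.1, 13.1, 23.8, 3.6; M̄R̄ = 221.6000 / 10 = 22.1600
LCL = X̄ − 3·M̄R̄/d₂ = 2191.5273 − 3 × 22.1600 / 1.128 = 2132.5911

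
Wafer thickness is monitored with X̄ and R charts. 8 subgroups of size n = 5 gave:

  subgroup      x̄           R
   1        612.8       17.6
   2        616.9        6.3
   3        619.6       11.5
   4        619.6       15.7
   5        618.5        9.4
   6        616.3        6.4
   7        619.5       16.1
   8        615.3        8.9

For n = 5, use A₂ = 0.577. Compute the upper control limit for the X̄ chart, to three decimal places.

623.941

X̄̄ = (612.8 + 616.9 + 619.6 + 619.6 + 618.5 + 616.3 + 619.5 + 615.3) / 8 = 4938.5000 / 8 = 617.3125
R̄ = (17.6 + 6.3 + 11.5 + 15.7 + 9.4 + 6.4 + 16.1 + 8.9) / 8 = 91.9000 / 8 = 11.4875
UCL = X̄̄ + A₂·R̄ = 617.3125 + 0.577 × 11.4875 = 623.9408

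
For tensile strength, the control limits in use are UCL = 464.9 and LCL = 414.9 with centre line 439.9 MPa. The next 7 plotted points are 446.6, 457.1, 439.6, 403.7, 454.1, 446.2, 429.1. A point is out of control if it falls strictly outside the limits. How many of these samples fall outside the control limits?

1

Compare each point to [414.9, 464.9]: sample 4 = 403.7 < LCL.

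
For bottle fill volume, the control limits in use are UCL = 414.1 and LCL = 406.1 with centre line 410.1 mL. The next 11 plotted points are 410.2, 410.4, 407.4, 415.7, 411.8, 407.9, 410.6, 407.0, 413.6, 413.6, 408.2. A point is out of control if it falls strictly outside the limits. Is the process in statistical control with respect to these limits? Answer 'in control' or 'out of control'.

out of control

Compare each point to [406.1, 414.1]: sample 4 = 415.7 > UCL.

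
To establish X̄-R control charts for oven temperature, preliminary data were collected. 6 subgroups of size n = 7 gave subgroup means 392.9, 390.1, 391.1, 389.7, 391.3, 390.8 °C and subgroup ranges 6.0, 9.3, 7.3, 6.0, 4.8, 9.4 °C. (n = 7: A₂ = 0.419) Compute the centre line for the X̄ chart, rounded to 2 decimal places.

X̄̄ = (392.9 + 390.1 + 391.1 + 389.7 + 391.3 + 390.8) / 6 = 2345.9000 / 6 = 390.9833
CL = X̄̄ = 390.9833

390.98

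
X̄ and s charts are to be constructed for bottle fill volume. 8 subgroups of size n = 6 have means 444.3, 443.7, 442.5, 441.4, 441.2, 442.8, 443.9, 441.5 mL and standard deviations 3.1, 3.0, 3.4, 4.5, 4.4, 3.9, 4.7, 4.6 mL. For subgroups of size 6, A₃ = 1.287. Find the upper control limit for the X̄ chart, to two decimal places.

X̄̄ = (444.3 + 443.7 + 442.5 + 441.4 + 441.2 + 442.8 + 443.9 + 441.5) / 8 = 442.6625
s̄ = (3.1 + 3.0 + 3.4 + 4.5 + 4.4 + 3.9 + 4.7 + 4.6) / 8 = 3.9500
UCL = X̄̄ + A₃·s̄ = 442.6625 + 1.287 × 3.9500 = 447.7462

447.75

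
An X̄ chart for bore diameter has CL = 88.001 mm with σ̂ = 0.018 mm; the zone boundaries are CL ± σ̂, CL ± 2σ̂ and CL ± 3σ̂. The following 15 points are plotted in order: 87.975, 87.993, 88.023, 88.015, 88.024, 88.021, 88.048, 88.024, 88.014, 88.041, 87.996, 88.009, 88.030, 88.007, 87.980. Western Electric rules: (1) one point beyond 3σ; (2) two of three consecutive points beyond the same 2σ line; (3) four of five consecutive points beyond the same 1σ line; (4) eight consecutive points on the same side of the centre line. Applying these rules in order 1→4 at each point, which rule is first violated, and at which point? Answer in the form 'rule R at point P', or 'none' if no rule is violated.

Zone of each point (C = within 1σ̂, B = 1σ̂–2σ̂, A = 2σ̂–3σ̂, * = beyond 3σ̂; sign = side of CL): 1:-B, 2:-C, 3:+B, 4:+C, 5:+B, 6:+B, 7:+A, 8:+B, 9:+C, 10:+A, 11:-C, 12:+C, 13:+B, 14:+C, 15:-B
Rule 3 (four of five consecutive points beyond the same 1σ limit) is satisfied at point 7.

rule 3 at point 7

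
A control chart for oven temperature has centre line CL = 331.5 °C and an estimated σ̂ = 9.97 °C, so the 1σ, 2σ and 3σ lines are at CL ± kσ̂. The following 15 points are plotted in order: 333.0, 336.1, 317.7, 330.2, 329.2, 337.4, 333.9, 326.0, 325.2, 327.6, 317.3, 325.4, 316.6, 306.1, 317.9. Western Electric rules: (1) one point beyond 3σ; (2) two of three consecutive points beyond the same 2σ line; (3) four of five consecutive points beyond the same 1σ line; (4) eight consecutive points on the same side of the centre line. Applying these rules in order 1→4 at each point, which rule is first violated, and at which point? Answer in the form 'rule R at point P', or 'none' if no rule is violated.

Zone of each point (C = within 1σ̂, B = 1σ̂–2σ̂, A = 2σ̂–3σ̂, * = beyond 3σ̂; sign = side of CL): 1:+C, 2:+C, 3:-B, 4:-C, 5:-C, 6:+C, 7:+C, 8:-C, 9:-C, 10:-C, 11:-B, 12:-C, 13:-B, 14:-A, 15:-B
Rule 3 (four of five consecutive points beyond the same 1σ limit) is satisfied at point 15.

rule 3 at point 15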